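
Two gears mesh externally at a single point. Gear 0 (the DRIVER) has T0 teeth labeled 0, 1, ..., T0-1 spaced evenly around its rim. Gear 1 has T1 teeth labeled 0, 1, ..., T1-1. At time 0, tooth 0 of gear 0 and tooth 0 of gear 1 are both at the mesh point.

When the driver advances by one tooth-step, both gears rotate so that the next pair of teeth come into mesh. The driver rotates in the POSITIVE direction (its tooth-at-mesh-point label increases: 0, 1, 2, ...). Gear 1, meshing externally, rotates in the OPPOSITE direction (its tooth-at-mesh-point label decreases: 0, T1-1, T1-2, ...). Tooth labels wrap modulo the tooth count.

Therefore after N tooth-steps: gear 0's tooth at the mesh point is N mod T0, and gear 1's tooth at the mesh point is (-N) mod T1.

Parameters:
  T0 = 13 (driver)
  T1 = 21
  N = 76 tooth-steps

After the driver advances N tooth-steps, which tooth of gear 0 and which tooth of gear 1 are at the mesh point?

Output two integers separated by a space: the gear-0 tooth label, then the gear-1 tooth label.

Answer: 11 8

Derivation:
Gear 0 (driver, T0=13): tooth at mesh = N mod T0
  76 = 5 * 13 + 11, so 76 mod 13 = 11
  gear 0 tooth = 11
Gear 1 (driven, T1=21): tooth at mesh = (-N) mod T1
  76 = 3 * 21 + 13, so 76 mod 21 = 13
  (-76) mod 21 = (-13) mod 21 = 21 - 13 = 8
Mesh after 76 steps: gear-0 tooth 11 meets gear-1 tooth 8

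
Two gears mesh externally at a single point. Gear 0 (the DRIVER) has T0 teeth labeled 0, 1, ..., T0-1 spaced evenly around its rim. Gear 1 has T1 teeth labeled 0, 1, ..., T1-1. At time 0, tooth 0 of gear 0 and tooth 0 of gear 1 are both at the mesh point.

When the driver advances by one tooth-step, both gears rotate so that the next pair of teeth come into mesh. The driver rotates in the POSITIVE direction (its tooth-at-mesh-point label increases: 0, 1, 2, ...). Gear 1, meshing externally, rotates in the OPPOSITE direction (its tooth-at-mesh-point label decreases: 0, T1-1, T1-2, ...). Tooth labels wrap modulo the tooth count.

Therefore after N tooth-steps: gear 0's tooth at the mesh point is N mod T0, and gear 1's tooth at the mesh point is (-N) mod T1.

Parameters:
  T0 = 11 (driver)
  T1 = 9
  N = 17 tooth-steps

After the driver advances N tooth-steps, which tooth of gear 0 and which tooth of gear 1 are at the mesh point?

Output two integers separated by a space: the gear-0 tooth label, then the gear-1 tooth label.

Gear 0 (driver, T0=11): tooth at mesh = N mod T0
  17 = 1 * 11 + 6, so 17 mod 11 = 6
  gear 0 tooth = 6
Gear 1 (driven, T1=9): tooth at mesh = (-N) mod T1
  17 = 1 * 9 + 8, so 17 mod 9 = 8
  (-17) mod 9 = (-8) mod 9 = 9 - 8 = 1
Mesh after 17 steps: gear-0 tooth 6 meets gear-1 tooth 1

Answer: 6 1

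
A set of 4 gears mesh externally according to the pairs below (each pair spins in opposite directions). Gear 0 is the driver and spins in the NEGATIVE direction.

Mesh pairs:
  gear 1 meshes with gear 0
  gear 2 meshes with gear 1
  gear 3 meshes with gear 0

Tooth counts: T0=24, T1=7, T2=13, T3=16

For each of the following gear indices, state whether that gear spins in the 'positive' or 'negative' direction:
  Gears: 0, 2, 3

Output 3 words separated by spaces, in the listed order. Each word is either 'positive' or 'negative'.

Gear 0 (driver): negative (depth 0)
  gear 1: meshes with gear 0 -> depth 1 -> positive (opposite of gear 0)
  gear 2: meshes with gear 1 -> depth 2 -> negative (opposite of gear 1)
  gear 3: meshes with gear 0 -> depth 1 -> positive (opposite of gear 0)
Queried indices 0, 2, 3 -> negative, negative, positive

Answer: negative negative positive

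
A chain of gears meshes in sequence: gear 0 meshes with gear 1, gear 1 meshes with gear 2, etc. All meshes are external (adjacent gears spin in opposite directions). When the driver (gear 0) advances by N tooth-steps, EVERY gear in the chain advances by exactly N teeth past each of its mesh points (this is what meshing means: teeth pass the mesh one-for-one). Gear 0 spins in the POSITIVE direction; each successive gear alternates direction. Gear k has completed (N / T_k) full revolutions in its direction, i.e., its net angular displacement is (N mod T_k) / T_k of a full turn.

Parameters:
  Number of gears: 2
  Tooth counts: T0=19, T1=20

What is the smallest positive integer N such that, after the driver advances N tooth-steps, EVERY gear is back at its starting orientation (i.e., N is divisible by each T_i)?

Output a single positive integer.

Answer: 380

Derivation:
Gear k returns to start when N is a multiple of T_k.
All gears at start simultaneously when N is a common multiple of [19, 20]; the smallest such N is lcm(19, 20).
Start: lcm = T0 = 19
Fold in T1=20: gcd(19, 20) = 1; lcm(19, 20) = 19 * 20 / 1 = 380 / 1 = 380
Full cycle length = 380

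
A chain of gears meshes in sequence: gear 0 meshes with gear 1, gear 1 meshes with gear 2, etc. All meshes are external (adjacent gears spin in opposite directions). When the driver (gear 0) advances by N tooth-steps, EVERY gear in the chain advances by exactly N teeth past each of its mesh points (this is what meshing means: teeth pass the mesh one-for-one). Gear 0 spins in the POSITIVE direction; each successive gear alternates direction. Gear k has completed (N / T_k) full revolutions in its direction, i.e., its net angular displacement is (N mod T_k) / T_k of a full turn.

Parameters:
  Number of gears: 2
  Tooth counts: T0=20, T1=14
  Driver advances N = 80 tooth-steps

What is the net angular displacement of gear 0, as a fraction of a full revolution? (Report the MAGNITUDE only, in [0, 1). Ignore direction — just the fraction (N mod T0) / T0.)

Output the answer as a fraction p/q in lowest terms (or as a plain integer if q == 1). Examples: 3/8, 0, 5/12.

Chain of 2 gears, tooth counts: [20, 14]
  gear 0: T0=20, direction=positive, advance = 80 mod 20 = 0 teeth = 0/20 turn
  gear 1: T1=14, direction=negative, advance = 80 mod 14 = 10 teeth = 10/14 turn
Gear 0: 80 mod 20 = 0
Fraction = 0 / 20 = 0/1 (gcd(0,20)=20) = 0

Answer: 0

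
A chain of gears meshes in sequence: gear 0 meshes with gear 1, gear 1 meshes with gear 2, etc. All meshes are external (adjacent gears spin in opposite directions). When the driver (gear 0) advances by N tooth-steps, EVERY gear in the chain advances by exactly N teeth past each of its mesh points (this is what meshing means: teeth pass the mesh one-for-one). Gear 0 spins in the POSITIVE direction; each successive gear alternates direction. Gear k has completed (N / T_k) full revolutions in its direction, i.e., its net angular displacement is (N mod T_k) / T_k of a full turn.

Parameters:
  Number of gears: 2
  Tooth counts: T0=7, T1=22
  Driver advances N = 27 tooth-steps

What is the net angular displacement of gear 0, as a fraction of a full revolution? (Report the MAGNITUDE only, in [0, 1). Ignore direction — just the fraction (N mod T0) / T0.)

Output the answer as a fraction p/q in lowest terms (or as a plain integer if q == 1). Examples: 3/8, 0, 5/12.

Chain of 2 gears, tooth counts: [7, 22]
  gear 0: T0=7, direction=positive, advance = 27 mod 7 = 6 teeth = 6/7 turn
  gear 1: T1=22, direction=negative, advance = 27 mod 22 = 5 teeth = 5/22 turn
Gear 0: 27 mod 7 = 6
Fraction = 6 / 7 = 6/7 (gcd(6,7)=1) = 6/7

Answer: 6/7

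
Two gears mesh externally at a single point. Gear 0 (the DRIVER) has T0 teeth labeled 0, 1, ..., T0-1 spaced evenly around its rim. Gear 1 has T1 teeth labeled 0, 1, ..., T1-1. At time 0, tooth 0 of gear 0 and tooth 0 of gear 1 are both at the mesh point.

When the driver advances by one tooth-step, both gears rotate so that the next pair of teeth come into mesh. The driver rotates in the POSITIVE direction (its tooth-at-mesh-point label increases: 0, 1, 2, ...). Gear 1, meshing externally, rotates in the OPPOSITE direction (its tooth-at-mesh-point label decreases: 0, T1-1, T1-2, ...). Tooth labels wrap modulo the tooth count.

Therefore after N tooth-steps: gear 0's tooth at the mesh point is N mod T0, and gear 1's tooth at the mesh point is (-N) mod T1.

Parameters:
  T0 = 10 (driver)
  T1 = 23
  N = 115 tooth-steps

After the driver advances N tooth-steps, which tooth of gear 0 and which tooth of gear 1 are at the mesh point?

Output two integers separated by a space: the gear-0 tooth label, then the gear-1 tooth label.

Answer: 5 0

Derivation:
Gear 0 (driver, T0=10): tooth at mesh = N mod T0
  115 = 11 * 10 + 5, so 115 mod 10 = 5
  gear 0 tooth = 5
Gear 1 (driven, T1=23): tooth at mesh = (-N) mod T1
  115 = 5 * 23 + 0, so 115 mod 23 = 0
  (-115) mod 23 = 0
Mesh after 115 steps: gear-0 tooth 5 meets gear-1 tooth 0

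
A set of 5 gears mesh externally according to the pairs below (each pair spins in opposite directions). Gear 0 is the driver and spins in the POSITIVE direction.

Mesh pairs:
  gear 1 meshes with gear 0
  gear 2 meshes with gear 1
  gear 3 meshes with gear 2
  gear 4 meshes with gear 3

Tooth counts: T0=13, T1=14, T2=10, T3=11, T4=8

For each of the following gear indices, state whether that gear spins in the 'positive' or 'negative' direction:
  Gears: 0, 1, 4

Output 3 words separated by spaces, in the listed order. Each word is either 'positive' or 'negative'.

Gear 0 (driver): positive (depth 0)
  gear 1: meshes with gear 0 -> depth 1 -> negative (opposite of gear 0)
  gear 2: meshes with gear 1 -> depth 2 -> positive (opposite of gear 1)
  gear 3: meshes with gear 2 -> depth 3 -> negative (opposite of gear 2)
  gear 4: meshes with gear 3 -> depth 4 -> positive (opposite of gear 3)
Queried indices 0, 1, 4 -> positive, negative, positive

Answer: positive negative positive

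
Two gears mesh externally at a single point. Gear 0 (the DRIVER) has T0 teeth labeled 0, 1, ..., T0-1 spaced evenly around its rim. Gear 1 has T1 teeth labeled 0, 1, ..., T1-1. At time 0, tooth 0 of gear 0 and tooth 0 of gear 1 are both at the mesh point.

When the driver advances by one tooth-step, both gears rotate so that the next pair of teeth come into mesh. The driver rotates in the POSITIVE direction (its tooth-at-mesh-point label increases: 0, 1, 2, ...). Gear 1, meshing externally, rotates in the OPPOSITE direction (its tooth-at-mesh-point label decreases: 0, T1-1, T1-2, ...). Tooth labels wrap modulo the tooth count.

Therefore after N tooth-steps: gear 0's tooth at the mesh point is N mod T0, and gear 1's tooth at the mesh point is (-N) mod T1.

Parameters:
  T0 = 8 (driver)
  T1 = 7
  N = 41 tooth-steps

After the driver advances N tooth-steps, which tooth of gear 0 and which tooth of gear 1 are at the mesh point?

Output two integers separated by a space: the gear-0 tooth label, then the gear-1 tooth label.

Answer: 1 1

Derivation:
Gear 0 (driver, T0=8): tooth at mesh = N mod T0
  41 = 5 * 8 + 1, so 41 mod 8 = 1
  gear 0 tooth = 1
Gear 1 (driven, T1=7): tooth at mesh = (-N) mod T1
  41 = 5 * 7 + 6, so 41 mod 7 = 6
  (-41) mod 7 = (-6) mod 7 = 7 - 6 = 1
Mesh after 41 steps: gear-0 tooth 1 meets gear-1 tooth 1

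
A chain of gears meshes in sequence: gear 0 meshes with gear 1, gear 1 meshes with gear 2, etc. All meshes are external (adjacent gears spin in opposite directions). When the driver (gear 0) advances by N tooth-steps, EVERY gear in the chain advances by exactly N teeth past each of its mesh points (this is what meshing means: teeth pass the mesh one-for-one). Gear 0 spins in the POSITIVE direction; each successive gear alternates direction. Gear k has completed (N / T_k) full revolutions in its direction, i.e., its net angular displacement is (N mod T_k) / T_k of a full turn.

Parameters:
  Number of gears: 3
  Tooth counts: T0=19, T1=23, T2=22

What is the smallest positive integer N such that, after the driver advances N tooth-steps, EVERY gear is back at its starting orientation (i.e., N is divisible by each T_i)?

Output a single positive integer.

Answer: 9614

Derivation:
Gear k returns to start when N is a multiple of T_k.
All gears at start simultaneously when N is a common multiple of [19, 23, 22]; the smallest such N is lcm(19, 23, 22).
Start: lcm = T0 = 19
Fold in T1=23: gcd(19, 23) = 1; lcm(19, 23) = 19 * 23 / 1 = 437 / 1 = 437
Fold in T2=22: gcd(437, 22) = 1; lcm(437, 22) = 437 * 22 / 1 = 9614 / 1 = 9614
Full cycle length = 9614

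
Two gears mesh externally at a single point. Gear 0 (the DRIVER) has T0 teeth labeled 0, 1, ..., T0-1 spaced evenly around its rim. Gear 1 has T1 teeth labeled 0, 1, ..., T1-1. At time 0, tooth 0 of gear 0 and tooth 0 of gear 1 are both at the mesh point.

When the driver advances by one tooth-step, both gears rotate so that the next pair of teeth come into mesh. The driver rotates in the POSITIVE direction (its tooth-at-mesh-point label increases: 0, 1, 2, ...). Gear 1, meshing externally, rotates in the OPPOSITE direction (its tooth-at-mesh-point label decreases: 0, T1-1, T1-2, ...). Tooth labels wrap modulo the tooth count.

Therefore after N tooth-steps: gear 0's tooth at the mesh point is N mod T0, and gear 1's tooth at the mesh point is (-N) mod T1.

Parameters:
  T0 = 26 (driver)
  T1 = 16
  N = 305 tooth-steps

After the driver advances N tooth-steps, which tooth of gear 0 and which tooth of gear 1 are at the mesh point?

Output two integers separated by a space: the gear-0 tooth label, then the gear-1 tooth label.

Answer: 19 15

Derivation:
Gear 0 (driver, T0=26): tooth at mesh = N mod T0
  305 = 11 * 26 + 19, so 305 mod 26 = 19
  gear 0 tooth = 19
Gear 1 (driven, T1=16): tooth at mesh = (-N) mod T1
  305 = 19 * 16 + 1, so 305 mod 16 = 1
  (-305) mod 16 = (-1) mod 16 = 16 - 1 = 15
Mesh after 305 steps: gear-0 tooth 19 meets gear-1 tooth 15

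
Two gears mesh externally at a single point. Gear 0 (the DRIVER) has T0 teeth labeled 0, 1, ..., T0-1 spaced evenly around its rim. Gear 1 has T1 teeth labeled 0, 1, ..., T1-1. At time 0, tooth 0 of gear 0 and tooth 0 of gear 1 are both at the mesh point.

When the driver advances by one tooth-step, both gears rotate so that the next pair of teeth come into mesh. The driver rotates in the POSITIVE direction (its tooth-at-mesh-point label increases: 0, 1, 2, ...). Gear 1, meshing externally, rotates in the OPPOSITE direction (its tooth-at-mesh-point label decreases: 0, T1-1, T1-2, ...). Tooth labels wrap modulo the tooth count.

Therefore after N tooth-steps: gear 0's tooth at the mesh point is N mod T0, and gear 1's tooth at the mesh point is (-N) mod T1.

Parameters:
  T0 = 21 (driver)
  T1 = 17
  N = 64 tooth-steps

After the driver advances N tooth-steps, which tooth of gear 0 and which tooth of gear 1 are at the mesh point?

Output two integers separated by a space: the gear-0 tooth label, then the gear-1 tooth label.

Answer: 1 4

Derivation:
Gear 0 (driver, T0=21): tooth at mesh = N mod T0
  64 = 3 * 21 + 1, so 64 mod 21 = 1
  gear 0 tooth = 1
Gear 1 (driven, T1=17): tooth at mesh = (-N) mod T1
  64 = 3 * 17 + 13, so 64 mod 17 = 13
  (-64) mod 17 = (-13) mod 17 = 17 - 13 = 4
Mesh after 64 steps: gear-0 tooth 1 meets gear-1 tooth 4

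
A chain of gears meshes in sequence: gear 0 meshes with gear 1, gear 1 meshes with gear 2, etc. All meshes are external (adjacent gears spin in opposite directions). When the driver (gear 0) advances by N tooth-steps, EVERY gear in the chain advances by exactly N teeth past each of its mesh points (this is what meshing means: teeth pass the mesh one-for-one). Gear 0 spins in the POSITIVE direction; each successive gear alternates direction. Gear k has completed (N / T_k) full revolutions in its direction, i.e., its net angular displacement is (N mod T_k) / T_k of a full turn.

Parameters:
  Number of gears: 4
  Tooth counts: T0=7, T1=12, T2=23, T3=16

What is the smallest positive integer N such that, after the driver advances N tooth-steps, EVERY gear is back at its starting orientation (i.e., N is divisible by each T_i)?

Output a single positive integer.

Gear k returns to start when N is a multiple of T_k.
All gears at start simultaneously when N is a common multiple of [7, 12, 23, 16]; the smallest such N is lcm(7, 12, 23, 16).
Start: lcm = T0 = 7
Fold in T1=12: gcd(7, 12) = 1; lcm(7, 12) = 7 * 12 / 1 = 84 / 1 = 84
Fold in T2=23: gcd(84, 23) = 1; lcm(84, 23) = 84 * 23 / 1 = 1932 / 1 = 1932
Fold in T3=16: gcd(1932, 16) = 4; lcm(1932, 16) = 1932 * 16 / 4 = 30912 / 4 = 7728
Full cycle length = 7728

Answer: 7728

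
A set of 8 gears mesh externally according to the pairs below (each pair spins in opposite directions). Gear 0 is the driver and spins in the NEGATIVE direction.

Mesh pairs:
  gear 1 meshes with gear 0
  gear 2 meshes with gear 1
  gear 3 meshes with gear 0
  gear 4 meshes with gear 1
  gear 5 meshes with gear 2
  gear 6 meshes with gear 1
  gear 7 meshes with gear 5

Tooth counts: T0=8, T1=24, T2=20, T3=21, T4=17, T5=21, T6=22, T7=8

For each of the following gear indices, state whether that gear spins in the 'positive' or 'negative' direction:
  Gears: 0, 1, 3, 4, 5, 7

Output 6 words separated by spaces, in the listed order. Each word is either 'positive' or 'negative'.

Answer: negative positive positive negative positive negative

Derivation:
Gear 0 (driver): negative (depth 0)
  gear 1: meshes with gear 0 -> depth 1 -> positive (opposite of gear 0)
  gear 2: meshes with gear 1 -> depth 2 -> negative (opposite of gear 1)
  gear 3: meshes with gear 0 -> depth 1 -> positive (opposite of gear 0)
  gear 4: meshes with gear 1 -> depth 2 -> negative (opposite of gear 1)
  gear 5: meshes with gear 2 -> depth 3 -> positive (opposite of gear 2)
  gear 6: meshes with gear 1 -> depth 2 -> negative (opposite of gear 1)
  gear 7: meshes with gear 5 -> depth 4 -> negative (opposite of gear 5)
Queried indices 0, 1, 3, 4, 5, 7 -> negative, positive, positive, negative, positive, negative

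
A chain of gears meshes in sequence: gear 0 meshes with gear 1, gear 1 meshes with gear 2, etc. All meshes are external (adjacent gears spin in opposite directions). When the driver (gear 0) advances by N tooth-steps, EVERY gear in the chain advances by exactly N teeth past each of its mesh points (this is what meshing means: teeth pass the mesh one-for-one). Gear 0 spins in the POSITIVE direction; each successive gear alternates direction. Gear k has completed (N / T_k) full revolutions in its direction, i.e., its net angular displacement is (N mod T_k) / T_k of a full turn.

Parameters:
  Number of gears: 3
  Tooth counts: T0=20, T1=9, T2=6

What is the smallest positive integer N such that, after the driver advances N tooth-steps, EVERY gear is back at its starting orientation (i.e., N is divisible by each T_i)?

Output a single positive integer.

Answer: 180

Derivation:
Gear k returns to start when N is a multiple of T_k.
All gears at start simultaneously when N is a common multiple of [20, 9, 6]; the smallest such N is lcm(20, 9, 6).
Start: lcm = T0 = 20
Fold in T1=9: gcd(20, 9) = 1; lcm(20, 9) = 20 * 9 / 1 = 180 / 1 = 180
Fold in T2=6: gcd(180, 6) = 6; lcm(180, 6) = 180 * 6 / 6 = 1080 / 6 = 180
Full cycle length = 180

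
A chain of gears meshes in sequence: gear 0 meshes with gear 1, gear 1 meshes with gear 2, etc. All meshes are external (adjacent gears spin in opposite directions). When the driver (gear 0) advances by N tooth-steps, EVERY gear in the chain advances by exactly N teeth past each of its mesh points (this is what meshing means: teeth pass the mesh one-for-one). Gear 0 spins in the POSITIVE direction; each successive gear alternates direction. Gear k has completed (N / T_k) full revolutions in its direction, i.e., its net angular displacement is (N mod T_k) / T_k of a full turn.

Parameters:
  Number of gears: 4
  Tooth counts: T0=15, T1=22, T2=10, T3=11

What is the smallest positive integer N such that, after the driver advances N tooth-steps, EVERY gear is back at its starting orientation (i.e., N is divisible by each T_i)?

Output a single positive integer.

Gear k returns to start when N is a multiple of T_k.
All gears at start simultaneously when N is a common multiple of [15, 22, 10, 11]; the smallest such N is lcm(15, 22, 10, 11).
Start: lcm = T0 = 15
Fold in T1=22: gcd(15, 22) = 1; lcm(15, 22) = 15 * 22 / 1 = 330 / 1 = 330
Fold in T2=10: gcd(330, 10) = 10; lcm(330, 10) = 330 * 10 / 10 = 3300 / 10 = 330
Fold in T3=11: gcd(330, 11) = 11; lcm(330, 11) = 330 * 11 / 11 = 3630 / 11 = 330
Full cycle length = 330

Answer: 330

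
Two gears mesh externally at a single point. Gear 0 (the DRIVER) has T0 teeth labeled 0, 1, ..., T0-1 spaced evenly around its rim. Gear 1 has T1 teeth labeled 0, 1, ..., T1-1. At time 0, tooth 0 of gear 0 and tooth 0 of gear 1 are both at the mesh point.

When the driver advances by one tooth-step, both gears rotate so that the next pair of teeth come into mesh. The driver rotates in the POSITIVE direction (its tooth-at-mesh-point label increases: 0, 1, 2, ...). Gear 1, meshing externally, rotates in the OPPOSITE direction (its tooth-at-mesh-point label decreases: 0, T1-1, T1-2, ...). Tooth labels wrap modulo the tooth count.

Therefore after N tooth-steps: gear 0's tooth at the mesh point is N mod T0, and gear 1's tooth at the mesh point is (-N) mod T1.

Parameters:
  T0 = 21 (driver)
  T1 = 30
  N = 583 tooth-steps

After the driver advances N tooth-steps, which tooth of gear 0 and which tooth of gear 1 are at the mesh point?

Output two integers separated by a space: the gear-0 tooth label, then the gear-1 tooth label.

Answer: 16 17

Derivation:
Gear 0 (driver, T0=21): tooth at mesh = N mod T0
  583 = 27 * 21 + 16, so 583 mod 21 = 16
  gear 0 tooth = 16
Gear 1 (driven, T1=30): tooth at mesh = (-N) mod T1
  583 = 19 * 30 + 13, so 583 mod 30 = 13
  (-583) mod 30 = (-13) mod 30 = 30 - 13 = 17
Mesh after 583 steps: gear-0 tooth 16 meets gear-1 tooth 17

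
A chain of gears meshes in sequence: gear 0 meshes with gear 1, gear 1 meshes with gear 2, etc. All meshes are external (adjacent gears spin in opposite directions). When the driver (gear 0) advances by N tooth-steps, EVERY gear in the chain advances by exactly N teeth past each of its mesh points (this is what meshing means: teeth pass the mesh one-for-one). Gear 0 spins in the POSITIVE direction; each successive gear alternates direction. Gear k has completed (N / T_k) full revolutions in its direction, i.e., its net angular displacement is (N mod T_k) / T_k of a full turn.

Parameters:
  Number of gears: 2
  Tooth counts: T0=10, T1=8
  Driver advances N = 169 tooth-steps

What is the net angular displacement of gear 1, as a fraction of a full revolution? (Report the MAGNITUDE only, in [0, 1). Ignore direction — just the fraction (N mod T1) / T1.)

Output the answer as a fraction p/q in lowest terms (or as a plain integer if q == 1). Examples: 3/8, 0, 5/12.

Chain of 2 gears, tooth counts: [10, 8]
  gear 0: T0=10, direction=positive, advance = 169 mod 10 = 9 teeth = 9/10 turn
  gear 1: T1=8, direction=negative, advance = 169 mod 8 = 1 teeth = 1/8 turn
Gear 1: 169 mod 8 = 1
Fraction = 1 / 8 = 1/8 (gcd(1,8)=1) = 1/8

Answer: 1/8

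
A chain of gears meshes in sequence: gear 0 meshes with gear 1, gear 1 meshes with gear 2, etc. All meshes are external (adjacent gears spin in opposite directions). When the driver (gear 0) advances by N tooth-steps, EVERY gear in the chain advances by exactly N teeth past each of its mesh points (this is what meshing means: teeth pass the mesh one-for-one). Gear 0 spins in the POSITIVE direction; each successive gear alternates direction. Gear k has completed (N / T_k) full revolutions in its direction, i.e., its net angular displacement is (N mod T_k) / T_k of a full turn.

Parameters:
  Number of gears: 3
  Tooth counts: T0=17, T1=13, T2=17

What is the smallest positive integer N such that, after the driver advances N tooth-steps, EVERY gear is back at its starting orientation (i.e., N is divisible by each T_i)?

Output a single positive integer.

Gear k returns to start when N is a multiple of T_k.
All gears at start simultaneously when N is a common multiple of [17, 13, 17]; the smallest such N is lcm(17, 13, 17).
Start: lcm = T0 = 17
Fold in T1=13: gcd(17, 13) = 1; lcm(17, 13) = 17 * 13 / 1 = 221 / 1 = 221
Fold in T2=17: gcd(221, 17) = 17; lcm(221, 17) = 221 * 17 / 17 = 3757 / 17 = 221
Full cycle length = 221

Answer: 221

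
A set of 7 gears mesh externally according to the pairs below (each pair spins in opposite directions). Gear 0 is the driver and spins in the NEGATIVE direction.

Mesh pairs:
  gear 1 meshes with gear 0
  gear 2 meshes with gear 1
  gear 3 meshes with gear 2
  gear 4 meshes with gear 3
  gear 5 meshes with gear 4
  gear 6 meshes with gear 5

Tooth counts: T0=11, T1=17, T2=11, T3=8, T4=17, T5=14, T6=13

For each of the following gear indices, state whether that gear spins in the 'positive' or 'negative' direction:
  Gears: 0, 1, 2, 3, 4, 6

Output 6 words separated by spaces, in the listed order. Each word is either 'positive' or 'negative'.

Gear 0 (driver): negative (depth 0)
  gear 1: meshes with gear 0 -> depth 1 -> positive (opposite of gear 0)
  gear 2: meshes with gear 1 -> depth 2 -> negative (opposite of gear 1)
  gear 3: meshes with gear 2 -> depth 3 -> positive (opposite of gear 2)
  gear 4: meshes with gear 3 -> depth 4 -> negative (opposite of gear 3)
  gear 5: meshes with gear 4 -> depth 5 -> positive (opposite of gear 4)
  gear 6: meshes with gear 5 -> depth 6 -> negative (opposite of gear 5)
Queried indices 0, 1, 2, 3, 4, 6 -> negative, positive, negative, positive, negative, negative

Answer: negative positive negative positive negative negative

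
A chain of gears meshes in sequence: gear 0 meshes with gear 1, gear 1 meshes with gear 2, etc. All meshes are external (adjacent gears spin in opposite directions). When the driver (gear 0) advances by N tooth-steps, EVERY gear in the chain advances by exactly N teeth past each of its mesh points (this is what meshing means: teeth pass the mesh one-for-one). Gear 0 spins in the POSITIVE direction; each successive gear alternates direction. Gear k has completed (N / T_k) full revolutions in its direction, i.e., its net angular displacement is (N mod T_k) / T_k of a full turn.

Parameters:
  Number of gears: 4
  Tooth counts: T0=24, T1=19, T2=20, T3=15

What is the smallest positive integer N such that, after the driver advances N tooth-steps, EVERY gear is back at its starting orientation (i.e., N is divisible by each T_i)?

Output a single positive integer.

Gear k returns to start when N is a multiple of T_k.
All gears at start simultaneously when N is a common multiple of [24, 19, 20, 15]; the smallest such N is lcm(24, 19, 20, 15).
Start: lcm = T0 = 24
Fold in T1=19: gcd(24, 19) = 1; lcm(24, 19) = 24 * 19 / 1 = 456 / 1 = 456
Fold in T2=20: gcd(456, 20) = 4; lcm(456, 20) = 456 * 20 / 4 = 9120 / 4 = 2280
Fold in T3=15: gcd(2280, 15) = 15; lcm(2280, 15) = 2280 * 15 / 15 = 34200 / 15 = 2280
Full cycle length = 2280

Answer: 2280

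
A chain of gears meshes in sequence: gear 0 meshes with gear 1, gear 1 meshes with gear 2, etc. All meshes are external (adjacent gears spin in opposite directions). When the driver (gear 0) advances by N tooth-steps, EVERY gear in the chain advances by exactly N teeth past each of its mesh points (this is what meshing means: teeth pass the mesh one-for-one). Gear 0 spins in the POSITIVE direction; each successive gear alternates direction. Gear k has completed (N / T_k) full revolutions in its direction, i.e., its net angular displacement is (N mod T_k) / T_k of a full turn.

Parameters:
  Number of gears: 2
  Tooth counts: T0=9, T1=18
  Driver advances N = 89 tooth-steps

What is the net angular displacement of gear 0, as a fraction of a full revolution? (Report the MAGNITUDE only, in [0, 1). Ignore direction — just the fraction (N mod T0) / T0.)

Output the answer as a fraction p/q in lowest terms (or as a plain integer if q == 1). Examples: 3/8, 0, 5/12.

Answer: 8/9

Derivation:
Chain of 2 gears, tooth counts: [9, 18]
  gear 0: T0=9, direction=positive, advance = 89 mod 9 = 8 teeth = 8/9 turn
  gear 1: T1=18, direction=negative, advance = 89 mod 18 = 17 teeth = 17/18 turn
Gear 0: 89 mod 9 = 8
Fraction = 8 / 9 = 8/9 (gcd(8,9)=1) = 8/9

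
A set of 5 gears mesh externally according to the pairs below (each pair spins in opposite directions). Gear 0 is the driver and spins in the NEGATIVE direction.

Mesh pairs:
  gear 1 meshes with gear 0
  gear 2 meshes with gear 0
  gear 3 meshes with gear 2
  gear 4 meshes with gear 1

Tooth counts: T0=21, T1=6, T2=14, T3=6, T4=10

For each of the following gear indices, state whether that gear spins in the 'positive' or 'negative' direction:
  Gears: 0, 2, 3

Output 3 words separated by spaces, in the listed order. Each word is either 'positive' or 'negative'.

Gear 0 (driver): negative (depth 0)
  gear 1: meshes with gear 0 -> depth 1 -> positive (opposite of gear 0)
  gear 2: meshes with gear 0 -> depth 1 -> positive (opposite of gear 0)
  gear 3: meshes with gear 2 -> depth 2 -> negative (opposite of gear 2)
  gear 4: meshes with gear 1 -> depth 2 -> negative (opposite of gear 1)
Queried indices 0, 2, 3 -> negative, positive, negative

Answer: negative positive negative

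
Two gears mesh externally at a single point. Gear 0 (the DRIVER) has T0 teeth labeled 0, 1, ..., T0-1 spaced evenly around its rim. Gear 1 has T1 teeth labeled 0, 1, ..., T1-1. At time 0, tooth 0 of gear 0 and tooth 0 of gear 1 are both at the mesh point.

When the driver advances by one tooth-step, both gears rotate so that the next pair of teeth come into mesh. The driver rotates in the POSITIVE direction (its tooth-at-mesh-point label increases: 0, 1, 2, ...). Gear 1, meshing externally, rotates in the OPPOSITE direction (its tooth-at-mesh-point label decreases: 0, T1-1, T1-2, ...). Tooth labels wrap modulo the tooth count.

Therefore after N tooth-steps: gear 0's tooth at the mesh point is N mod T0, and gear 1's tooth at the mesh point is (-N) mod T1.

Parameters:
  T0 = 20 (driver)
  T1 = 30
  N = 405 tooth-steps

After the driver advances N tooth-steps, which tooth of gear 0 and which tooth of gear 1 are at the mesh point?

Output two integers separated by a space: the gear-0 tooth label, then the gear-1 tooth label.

Answer: 5 15

Derivation:
Gear 0 (driver, T0=20): tooth at mesh = N mod T0
  405 = 20 * 20 + 5, so 405 mod 20 = 5
  gear 0 tooth = 5
Gear 1 (driven, T1=30): tooth at mesh = (-N) mod T1
  405 = 13 * 30 + 15, so 405 mod 30 = 15
  (-405) mod 30 = (-15) mod 30 = 30 - 15 = 15
Mesh after 405 steps: gear-0 tooth 5 meets gear-1 tooth 15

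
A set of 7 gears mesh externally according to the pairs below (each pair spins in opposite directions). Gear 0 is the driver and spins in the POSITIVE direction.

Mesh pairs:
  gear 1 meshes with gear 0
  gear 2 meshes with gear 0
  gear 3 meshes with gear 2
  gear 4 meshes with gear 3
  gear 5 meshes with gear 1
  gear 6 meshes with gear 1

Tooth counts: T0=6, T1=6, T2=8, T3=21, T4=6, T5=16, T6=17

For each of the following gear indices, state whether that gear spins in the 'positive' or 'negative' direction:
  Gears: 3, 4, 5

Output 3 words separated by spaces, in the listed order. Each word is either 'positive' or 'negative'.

Answer: positive negative positive

Derivation:
Gear 0 (driver): positive (depth 0)
  gear 1: meshes with gear 0 -> depth 1 -> negative (opposite of gear 0)
  gear 2: meshes with gear 0 -> depth 1 -> negative (opposite of gear 0)
  gear 3: meshes with gear 2 -> depth 2 -> positive (opposite of gear 2)
  gear 4: meshes with gear 3 -> depth 3 -> negative (opposite of gear 3)
  gear 5: meshes with gear 1 -> depth 2 -> positive (opposite of gear 1)
  gear 6: meshes with gear 1 -> depth 2 -> positive (opposite of gear 1)
Queried indices 3, 4, 5 -> positive, negative, positive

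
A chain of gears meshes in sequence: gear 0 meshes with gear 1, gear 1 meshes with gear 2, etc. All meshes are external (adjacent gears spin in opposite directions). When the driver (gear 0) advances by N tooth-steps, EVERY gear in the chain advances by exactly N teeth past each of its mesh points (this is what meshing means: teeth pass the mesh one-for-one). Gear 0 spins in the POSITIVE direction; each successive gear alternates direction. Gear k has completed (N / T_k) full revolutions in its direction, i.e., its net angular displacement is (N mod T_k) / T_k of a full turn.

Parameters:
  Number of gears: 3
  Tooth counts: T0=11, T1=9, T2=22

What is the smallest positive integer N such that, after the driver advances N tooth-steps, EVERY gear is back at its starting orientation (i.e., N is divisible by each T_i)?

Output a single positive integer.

Gear k returns to start when N is a multiple of T_k.
All gears at start simultaneously when N is a common multiple of [11, 9, 22]; the smallest such N is lcm(11, 9, 22).
Start: lcm = T0 = 11
Fold in T1=9: gcd(11, 9) = 1; lcm(11, 9) = 11 * 9 / 1 = 99 / 1 = 99
Fold in T2=22: gcd(99, 22) = 11; lcm(99, 22) = 99 * 22 / 11 = 2178 / 11 = 198
Full cycle length = 198

Answer: 198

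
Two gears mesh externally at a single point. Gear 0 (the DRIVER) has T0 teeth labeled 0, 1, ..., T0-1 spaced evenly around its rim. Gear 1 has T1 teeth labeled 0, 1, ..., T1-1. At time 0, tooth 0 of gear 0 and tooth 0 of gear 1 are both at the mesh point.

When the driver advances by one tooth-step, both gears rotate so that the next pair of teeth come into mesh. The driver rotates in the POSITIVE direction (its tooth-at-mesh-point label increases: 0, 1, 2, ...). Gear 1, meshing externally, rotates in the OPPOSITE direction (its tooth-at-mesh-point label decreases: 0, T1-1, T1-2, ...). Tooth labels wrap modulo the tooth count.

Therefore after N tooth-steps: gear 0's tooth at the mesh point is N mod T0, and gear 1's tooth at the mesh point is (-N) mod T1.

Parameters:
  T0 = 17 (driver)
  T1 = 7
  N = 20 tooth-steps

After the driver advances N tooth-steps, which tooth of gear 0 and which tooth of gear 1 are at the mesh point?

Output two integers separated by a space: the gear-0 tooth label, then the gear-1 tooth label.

Answer: 3 1

Derivation:
Gear 0 (driver, T0=17): tooth at mesh = N mod T0
  20 = 1 * 17 + 3, so 20 mod 17 = 3
  gear 0 tooth = 3
Gear 1 (driven, T1=7): tooth at mesh = (-N) mod T1
  20 = 2 * 7 + 6, so 20 mod 7 = 6
  (-20) mod 7 = (-6) mod 7 = 7 - 6 = 1
Mesh after 20 steps: gear-0 tooth 3 meets gear-1 tooth 1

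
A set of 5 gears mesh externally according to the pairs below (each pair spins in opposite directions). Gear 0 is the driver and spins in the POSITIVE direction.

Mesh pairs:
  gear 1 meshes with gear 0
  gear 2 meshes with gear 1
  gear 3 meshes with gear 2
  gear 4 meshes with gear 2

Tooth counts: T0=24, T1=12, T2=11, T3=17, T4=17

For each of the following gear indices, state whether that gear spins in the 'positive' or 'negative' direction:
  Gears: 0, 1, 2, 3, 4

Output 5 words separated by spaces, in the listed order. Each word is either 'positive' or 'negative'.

Gear 0 (driver): positive (depth 0)
  gear 1: meshes with gear 0 -> depth 1 -> negative (opposite of gear 0)
  gear 2: meshes with gear 1 -> depth 2 -> positive (opposite of gear 1)
  gear 3: meshes with gear 2 -> depth 3 -> negative (opposite of gear 2)
  gear 4: meshes with gear 2 -> depth 3 -> negative (opposite of gear 2)
Queried indices 0, 1, 2, 3, 4 -> positive, negative, positive, negative, negative

Answer: positive negative positive negative negative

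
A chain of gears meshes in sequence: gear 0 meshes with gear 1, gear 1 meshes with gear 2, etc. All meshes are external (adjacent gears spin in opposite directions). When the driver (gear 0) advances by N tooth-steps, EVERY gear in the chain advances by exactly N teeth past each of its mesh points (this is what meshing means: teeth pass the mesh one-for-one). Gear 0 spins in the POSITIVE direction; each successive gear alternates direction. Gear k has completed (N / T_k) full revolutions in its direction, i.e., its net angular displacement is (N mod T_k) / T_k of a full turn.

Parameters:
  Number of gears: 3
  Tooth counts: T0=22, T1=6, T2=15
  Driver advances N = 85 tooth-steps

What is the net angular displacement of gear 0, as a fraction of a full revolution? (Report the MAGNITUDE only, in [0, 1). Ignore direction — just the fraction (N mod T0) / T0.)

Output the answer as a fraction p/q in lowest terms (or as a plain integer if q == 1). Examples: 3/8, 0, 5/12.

Chain of 3 gears, tooth counts: [22, 6, 15]
  gear 0: T0=22, direction=positive, advance = 85 mod 22 = 19 teeth = 19/22 turn
  gear 1: T1=6, direction=negative, advance = 85 mod 6 = 1 teeth = 1/6 turn
  gear 2: T2=15, direction=positive, advance = 85 mod 15 = 10 teeth = 10/15 turn
Gear 0: 85 mod 22 = 19
Fraction = 19 / 22 = 19/22 (gcd(19,22)=1) = 19/22

Answer: 19/22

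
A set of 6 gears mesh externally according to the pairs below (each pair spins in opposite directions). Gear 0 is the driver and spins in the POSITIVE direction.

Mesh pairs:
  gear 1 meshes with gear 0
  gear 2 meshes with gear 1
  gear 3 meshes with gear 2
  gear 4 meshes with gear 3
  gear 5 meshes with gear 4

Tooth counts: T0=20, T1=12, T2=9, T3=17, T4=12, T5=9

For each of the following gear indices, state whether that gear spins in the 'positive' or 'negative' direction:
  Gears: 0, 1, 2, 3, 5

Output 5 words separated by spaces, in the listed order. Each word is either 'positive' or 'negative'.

Gear 0 (driver): positive (depth 0)
  gear 1: meshes with gear 0 -> depth 1 -> negative (opposite of gear 0)
  gear 2: meshes with gear 1 -> depth 2 -> positive (opposite of gear 1)
  gear 3: meshes with gear 2 -> depth 3 -> negative (opposite of gear 2)
  gear 4: meshes with gear 3 -> depth 4 -> positive (opposite of gear 3)
  gear 5: meshes with gear 4 -> depth 5 -> negative (opposite of gear 4)
Queried indices 0, 1, 2, 3, 5 -> positive, negative, positive, negative, negative

Answer: positive negative positive negative negative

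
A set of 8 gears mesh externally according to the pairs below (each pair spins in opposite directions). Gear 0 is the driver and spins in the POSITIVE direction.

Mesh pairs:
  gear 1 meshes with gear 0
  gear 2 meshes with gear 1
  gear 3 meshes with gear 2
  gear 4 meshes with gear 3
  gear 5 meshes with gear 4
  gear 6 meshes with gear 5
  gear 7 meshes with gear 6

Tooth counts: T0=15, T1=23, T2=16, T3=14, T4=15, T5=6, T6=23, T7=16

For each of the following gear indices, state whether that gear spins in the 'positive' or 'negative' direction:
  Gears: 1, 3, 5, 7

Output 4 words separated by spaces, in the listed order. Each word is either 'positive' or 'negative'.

Gear 0 (driver): positive (depth 0)
  gear 1: meshes with gear 0 -> depth 1 -> negative (opposite of gear 0)
  gear 2: meshes with gear 1 -> depth 2 -> positive (opposite of gear 1)
  gear 3: meshes with gear 2 -> depth 3 -> negative (opposite of gear 2)
  gear 4: meshes with gear 3 -> depth 4 -> positive (opposite of gear 3)
  gear 5: meshes with gear 4 -> depth 5 -> negative (opposite of gear 4)
  gear 6: meshes with gear 5 -> depth 6 -> positive (opposite of gear 5)
  gear 7: meshes with gear 6 -> depth 7 -> negative (opposite of gear 6)
Queried indices 1, 3, 5, 7 -> negative, negative, negative, negative

Answer: negative negative negative negative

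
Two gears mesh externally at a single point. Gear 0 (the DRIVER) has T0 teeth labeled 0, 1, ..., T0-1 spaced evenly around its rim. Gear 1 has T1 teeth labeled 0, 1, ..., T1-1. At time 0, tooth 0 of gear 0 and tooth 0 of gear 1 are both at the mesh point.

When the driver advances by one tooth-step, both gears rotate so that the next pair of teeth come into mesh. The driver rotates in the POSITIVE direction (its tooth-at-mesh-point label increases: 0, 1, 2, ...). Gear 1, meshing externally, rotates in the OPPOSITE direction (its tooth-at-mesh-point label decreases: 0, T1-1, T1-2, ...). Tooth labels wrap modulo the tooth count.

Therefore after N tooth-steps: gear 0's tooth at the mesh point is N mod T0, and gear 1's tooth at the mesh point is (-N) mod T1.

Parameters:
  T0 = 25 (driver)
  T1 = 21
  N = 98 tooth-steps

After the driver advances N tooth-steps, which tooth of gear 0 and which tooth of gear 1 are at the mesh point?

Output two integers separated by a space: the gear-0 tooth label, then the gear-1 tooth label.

Gear 0 (driver, T0=25): tooth at mesh = N mod T0
  98 = 3 * 25 + 23, so 98 mod 25 = 23
  gear 0 tooth = 23
Gear 1 (driven, T1=21): tooth at mesh = (-N) mod T1
  98 = 4 * 21 + 14, so 98 mod 21 = 14
  (-98) mod 21 = (-14) mod 21 = 21 - 14 = 7
Mesh after 98 steps: gear-0 tooth 23 meets gear-1 tooth 7

Answer: 23 7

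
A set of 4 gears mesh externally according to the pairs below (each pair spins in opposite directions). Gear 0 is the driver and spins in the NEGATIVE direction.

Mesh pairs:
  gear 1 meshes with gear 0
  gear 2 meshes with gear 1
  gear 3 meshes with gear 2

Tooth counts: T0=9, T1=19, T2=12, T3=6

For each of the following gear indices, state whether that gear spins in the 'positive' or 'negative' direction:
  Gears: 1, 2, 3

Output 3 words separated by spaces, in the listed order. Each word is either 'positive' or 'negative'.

Answer: positive negative positive

Derivation:
Gear 0 (driver): negative (depth 0)
  gear 1: meshes with gear 0 -> depth 1 -> positive (opposite of gear 0)
  gear 2: meshes with gear 1 -> depth 2 -> negative (opposite of gear 1)
  gear 3: meshes with gear 2 -> depth 3 -> positive (opposite of gear 2)
Queried indices 1, 2, 3 -> positive, negative, positive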